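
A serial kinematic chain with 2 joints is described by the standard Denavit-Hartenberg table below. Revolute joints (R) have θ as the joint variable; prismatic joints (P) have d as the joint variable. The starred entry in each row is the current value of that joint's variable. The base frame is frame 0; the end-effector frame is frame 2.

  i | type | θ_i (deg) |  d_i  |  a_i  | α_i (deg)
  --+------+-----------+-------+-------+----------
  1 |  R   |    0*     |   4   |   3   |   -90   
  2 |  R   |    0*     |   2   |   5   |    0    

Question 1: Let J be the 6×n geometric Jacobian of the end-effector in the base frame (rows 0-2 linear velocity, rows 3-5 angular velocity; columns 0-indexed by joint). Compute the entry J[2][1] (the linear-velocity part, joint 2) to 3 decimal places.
axis z_1 = (0.0000,1.0000,0.0000); lever o_n−o_1 = (5.0000,2.0000,0.0000)
cross product → J_v[:, 1] = (-0.0000,0.0000,-5.0000)
J_ω[:, 1] = z_1
entry J[2][1] = -5.0000

-5.000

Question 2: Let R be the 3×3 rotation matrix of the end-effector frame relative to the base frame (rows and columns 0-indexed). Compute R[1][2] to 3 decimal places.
1.000

End-effector z-axis (col 2 of R) = (0.0000,1.0000,0.0000)
R[1][2] = 1.0000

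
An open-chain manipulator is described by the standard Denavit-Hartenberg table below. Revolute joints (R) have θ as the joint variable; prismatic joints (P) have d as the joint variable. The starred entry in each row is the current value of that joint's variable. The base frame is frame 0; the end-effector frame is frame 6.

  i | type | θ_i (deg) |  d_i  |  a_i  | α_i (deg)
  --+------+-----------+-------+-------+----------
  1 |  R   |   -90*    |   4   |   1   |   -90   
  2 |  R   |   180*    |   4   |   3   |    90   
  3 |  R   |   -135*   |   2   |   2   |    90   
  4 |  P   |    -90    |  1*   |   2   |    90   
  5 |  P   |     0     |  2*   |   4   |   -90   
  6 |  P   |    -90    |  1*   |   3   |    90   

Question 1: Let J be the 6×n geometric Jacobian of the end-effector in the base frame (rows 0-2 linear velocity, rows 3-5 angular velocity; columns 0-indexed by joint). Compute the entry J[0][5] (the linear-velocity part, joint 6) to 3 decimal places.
prismatic axis z_5 = (0.7071,-0.7071,0.0000)
J_v[:, 5] = z_5; J_ω[:, 5] = (0,0,0)
entry J[0][5] = 0.7071

0.707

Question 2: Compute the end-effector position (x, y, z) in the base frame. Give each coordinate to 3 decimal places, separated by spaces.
7.536 2.707 8.000

after link 1: o_1 = (0.0000, -1.0000, 4.0000)
after link 2: o_2 = (4.0000, 2.0000, 4.0000)
after link 3: o_3 = (2.5858, 0.5858, 2.0000)
after link 4: o_4 = (3.2929, -0.1213, 4.0000)
after link 5: o_5 = (4.7071, 1.2929, 8.0000)
after link 6: o_6 = (7.5355, 2.7071, 8.0000)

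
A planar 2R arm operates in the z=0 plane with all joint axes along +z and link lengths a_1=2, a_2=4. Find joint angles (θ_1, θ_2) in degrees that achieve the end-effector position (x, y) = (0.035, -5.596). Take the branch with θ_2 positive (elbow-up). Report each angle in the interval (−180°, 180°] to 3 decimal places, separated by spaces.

-119.993 44.986

cos θ_2 = (31.3164−2²−4²)/(2·2·4) = 0.7073; θ_2 = 44.9862° (elbow-up)
β = atan2(-5.5960,0.0350) = -89.6417°; ψ = atan2(2.8277,4.8291) = 30.3516°
θ_1 = β − ψ = -119.9933°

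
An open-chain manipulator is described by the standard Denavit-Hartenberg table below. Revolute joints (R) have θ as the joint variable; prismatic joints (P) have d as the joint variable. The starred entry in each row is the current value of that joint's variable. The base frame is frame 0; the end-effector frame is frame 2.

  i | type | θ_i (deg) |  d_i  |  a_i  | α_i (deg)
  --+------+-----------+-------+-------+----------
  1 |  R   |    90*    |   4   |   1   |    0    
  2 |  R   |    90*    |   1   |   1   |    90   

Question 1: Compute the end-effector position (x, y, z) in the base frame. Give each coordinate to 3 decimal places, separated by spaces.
-1.000 1.000 5.000

after link 1: o_1 = (0.0000, 1.0000, 4.0000)
after link 2: o_2 = (-1.0000, 1.0000, 5.0000)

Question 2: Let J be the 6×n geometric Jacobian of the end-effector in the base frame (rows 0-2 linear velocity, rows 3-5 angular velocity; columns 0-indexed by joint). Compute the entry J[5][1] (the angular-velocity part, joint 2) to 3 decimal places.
axis z_1 = (0.0000,0.0000,1.0000); lever o_n−o_1 = (-1.0000,0.0000,1.0000)
cross product → J_v[:, 1] = (-0.0000,-1.0000,0.0000)
J_ω[:, 1] = z_1
entry J[5][1] = 1.0000

1.000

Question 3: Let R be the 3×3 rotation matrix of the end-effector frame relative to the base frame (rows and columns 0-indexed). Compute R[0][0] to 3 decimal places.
-1.000

End-effector x-axis (col 0 of R) = (-1.0000,0.0000,0.0000)
R[0][0] = -1.0000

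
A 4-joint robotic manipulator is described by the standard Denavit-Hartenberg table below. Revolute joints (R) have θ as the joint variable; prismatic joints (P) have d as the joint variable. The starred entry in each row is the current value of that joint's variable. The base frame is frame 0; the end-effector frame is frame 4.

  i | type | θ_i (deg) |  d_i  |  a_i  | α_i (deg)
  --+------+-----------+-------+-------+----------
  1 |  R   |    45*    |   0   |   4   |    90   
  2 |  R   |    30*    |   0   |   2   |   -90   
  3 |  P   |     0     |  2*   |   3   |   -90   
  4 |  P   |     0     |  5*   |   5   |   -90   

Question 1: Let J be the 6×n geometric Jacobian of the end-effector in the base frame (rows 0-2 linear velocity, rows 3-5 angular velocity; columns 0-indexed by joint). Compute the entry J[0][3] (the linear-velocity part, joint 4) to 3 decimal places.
-0.707

prismatic axis z_3 = (-0.7071,0.7071,0.0000)
J_v[:, 3] = z_3; J_ω[:, 3] = (0,0,0)
entry J[0][3] = -0.7071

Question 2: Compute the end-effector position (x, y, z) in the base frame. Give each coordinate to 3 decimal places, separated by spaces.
4.710 11.781 6.732

after link 1: o_1 = (2.8284, 2.8284, 0.0000)
after link 2: o_2 = (4.0532, 4.0532, 1.0000)
after link 3: o_3 = (5.1832, 5.1832, 4.2321)
after link 4: o_4 = (4.7095, 11.7806, 6.7321)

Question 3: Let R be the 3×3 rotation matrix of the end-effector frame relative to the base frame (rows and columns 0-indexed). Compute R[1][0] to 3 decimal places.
End-effector x-axis (col 0 of R) = (0.6124,0.6124,0.5000)
R[1][0] = 0.6124

0.612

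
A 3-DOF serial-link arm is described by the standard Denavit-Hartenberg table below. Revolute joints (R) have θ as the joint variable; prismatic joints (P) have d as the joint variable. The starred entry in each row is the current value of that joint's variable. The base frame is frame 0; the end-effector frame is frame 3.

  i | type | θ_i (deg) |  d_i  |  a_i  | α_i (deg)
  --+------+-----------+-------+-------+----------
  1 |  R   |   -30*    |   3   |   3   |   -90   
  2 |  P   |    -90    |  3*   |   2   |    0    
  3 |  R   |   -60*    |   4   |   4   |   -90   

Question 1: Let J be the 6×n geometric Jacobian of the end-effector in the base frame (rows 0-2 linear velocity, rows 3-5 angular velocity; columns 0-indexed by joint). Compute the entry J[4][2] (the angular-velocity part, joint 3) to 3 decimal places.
0.866

axis z_2 = (0.5000,0.8660,0.0000); lever o_n−o_2 = (-1.0000,5.1962,2.0000)
cross product → J_v[:, 2] = (1.7321,-1.0000,3.4641)
J_ω[:, 2] = z_2
entry J[4][2] = 0.8660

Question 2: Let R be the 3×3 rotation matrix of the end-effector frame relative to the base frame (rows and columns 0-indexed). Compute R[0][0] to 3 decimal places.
End-effector x-axis (col 0 of R) = (-0.7500,0.4330,0.5000)
R[0][0] = -0.7500

-0.750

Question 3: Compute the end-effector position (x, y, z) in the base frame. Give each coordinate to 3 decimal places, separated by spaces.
after link 1: o_1 = (2.5981, -1.5000, 3.0000)
after link 2: o_2 = (4.0981, 1.0981, 5.0000)
after link 3: o_3 = (3.0981, 6.2942, 7.0000)

3.098 6.294 7.000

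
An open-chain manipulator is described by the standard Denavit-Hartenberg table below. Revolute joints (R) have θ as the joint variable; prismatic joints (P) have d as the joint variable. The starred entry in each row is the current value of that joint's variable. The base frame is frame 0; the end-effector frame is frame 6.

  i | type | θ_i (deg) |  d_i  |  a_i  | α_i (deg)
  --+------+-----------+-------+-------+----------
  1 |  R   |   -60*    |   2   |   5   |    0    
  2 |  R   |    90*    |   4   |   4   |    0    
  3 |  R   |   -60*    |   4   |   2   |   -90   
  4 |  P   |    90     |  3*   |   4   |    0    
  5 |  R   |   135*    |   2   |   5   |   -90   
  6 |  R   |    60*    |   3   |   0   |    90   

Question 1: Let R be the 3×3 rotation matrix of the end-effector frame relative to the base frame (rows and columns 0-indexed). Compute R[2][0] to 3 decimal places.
End-effector x-axis (col 0 of R) = (-0.7392,-0.5732,0.3536)
R[2][0] = 0.3536

0.354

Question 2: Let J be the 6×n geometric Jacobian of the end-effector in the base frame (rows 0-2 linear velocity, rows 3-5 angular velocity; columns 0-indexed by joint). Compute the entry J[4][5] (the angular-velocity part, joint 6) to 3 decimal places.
axis z_5 = (0.6124,-0.3536,0.7071); lever o_n−o_5 = (1.8371,-1.0607,2.1213)
cross product → J_v[:, 5] = (0.0000,0.0000,-0.0000)
J_ω[:, 5] = z_5
entry J[4][5] = -0.3536

-0.354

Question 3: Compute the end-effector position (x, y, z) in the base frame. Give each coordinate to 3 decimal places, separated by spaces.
8.971 1.707 11.657

after link 1: o_1 = (2.5000, -4.3301, 2.0000)
after link 2: o_2 = (5.9641, -2.3301, 6.0000)
after link 3: o_3 = (7.6962, -3.3301, 10.0000)
after link 4: o_4 = (9.1962, -0.7321, 6.0000)
after link 5: o_5 = (7.1343, 2.7678, 9.5355)
after link 6: o_6 = (8.9714, 1.7071, 11.6569)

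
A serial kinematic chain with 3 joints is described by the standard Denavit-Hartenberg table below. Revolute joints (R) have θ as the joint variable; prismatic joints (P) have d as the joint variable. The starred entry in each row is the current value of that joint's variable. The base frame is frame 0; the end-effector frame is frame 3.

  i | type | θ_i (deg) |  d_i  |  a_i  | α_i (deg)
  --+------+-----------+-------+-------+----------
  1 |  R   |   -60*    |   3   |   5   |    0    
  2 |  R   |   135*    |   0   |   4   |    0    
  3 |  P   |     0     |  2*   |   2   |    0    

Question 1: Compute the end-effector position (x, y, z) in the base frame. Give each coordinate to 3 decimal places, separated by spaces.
4.053 1.465 5.000

after link 1: o_1 = (2.5000, -4.3301, 3.0000)
after link 2: o_2 = (3.5353, -0.4664, 3.0000)
after link 3: o_3 = (4.0529, 1.4654, 5.0000)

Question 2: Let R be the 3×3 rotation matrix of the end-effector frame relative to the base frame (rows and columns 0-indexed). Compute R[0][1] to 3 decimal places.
End-effector y-axis (col 1 of R) = (-0.9659,0.2588,0.0000)
R[0][1] = -0.9659

-0.966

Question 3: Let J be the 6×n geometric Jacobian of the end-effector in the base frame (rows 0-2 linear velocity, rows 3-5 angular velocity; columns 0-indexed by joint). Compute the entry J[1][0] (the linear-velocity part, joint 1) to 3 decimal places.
axis z_0 = ẑ; lever o_n−o_0 = (4.0529,1.4654,5.0000)
cross product → J_v[:, 0] = (-1.4654,4.0529,0.0000)
J_ω[:, 0] = z_0
entry J[1][0] = 4.0529

4.053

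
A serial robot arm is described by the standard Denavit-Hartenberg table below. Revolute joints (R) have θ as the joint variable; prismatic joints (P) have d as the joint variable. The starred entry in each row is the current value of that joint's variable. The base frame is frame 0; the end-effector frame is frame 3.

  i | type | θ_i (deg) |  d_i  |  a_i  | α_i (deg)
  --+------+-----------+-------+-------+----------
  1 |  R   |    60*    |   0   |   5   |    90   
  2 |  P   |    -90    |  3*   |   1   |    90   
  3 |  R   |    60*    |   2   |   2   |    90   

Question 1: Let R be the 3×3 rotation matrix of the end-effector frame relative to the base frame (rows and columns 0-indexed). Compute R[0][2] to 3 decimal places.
-0.433

End-effector z-axis (col 2 of R) = (-0.4330,0.2500,-0.8660)
R[0][2] = -0.4330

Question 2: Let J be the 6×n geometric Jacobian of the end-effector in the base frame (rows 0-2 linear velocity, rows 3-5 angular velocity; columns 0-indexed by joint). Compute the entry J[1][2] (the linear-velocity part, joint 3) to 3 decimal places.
-0.500

axis z_2 = (-0.5000,-0.8660,-0.0000); lever o_n−o_2 = (0.5000,-2.5981,-1.0000)
cross product → J_v[:, 2] = (0.8660,-0.5000,1.7321)
J_ω[:, 2] = z_2
entry J[1][2] = -0.5000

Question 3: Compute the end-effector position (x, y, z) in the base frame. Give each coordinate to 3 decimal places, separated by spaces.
5.598 0.232 -2.000

after link 1: o_1 = (2.5000, 4.3301, 0.0000)
after link 2: o_2 = (5.0981, 2.8301, -1.0000)
after link 3: o_3 = (5.5981, 0.2321, -2.0000)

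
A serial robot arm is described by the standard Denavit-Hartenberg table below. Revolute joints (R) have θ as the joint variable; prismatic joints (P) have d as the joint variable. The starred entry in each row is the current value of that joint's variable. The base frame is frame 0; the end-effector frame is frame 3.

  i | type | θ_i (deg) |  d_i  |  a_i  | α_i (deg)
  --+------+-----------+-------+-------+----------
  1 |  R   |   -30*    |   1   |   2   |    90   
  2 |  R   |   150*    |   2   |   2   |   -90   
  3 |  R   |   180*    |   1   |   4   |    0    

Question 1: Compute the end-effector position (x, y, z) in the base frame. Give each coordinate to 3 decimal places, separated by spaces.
after link 1: o_1 = (1.7321, -1.0000, 1.0000)
after link 2: o_2 = (-0.7679, -1.8660, 2.0000)
after link 3: o_3 = (1.7990, -3.3481, -0.8660)

1.799 -3.348 -0.866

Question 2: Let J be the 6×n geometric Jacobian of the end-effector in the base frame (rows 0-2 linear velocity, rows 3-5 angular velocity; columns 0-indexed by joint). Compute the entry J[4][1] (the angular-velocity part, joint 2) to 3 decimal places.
axis z_1 = (-0.5000,-0.8660,0.0000); lever o_n−o_1 = (0.0670,-2.3481,-1.8660)
cross product → J_v[:, 1] = (1.6160,-0.9330,1.2321)
J_ω[:, 1] = z_1
entry J[4][1] = -0.8660

-0.866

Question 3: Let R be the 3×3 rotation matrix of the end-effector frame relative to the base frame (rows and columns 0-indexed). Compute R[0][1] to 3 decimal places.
End-effector y-axis (col 1 of R) = (-0.5000,-0.8660,0.0000)
R[0][1] = -0.5000

-0.500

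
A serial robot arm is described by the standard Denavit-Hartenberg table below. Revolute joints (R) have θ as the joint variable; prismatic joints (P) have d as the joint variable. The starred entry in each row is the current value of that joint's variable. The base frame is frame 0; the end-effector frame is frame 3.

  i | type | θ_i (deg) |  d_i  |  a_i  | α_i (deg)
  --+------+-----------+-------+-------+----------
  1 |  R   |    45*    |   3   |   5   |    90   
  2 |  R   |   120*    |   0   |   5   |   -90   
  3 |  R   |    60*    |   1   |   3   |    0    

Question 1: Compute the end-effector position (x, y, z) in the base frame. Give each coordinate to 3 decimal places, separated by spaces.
-1.212 2.462 8.129

after link 1: o_1 = (3.5355, 3.5355, 3.0000)
after link 2: o_2 = (1.7678, 1.7678, 7.3301)
after link 3: o_3 = (-1.2121, 2.4622, 8.1292)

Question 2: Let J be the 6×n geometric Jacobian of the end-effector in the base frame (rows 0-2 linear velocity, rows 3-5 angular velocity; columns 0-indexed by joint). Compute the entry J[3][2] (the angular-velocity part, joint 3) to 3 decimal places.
-0.612

axis z_2 = (-0.6124,-0.6124,-0.5000); lever o_n−o_2 = (-2.9798,0.6944,0.7990)
cross product → J_v[:, 2] = (-0.1421,1.9792,-2.2500)
J_ω[:, 2] = z_2
entry J[3][2] = -0.6124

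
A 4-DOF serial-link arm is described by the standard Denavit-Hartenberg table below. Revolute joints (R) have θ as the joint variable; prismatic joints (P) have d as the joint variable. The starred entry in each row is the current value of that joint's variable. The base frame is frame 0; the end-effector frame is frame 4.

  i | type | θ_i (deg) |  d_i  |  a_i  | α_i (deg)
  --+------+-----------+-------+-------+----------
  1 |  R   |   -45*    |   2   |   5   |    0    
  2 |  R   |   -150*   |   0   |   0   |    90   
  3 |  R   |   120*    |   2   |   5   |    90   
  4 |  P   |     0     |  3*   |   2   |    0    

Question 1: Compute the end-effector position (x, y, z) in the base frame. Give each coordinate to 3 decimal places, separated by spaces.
4.924 -1.837 9.562

after link 1: o_1 = (3.5355, -3.5355, 2.0000)
after link 2: o_2 = (3.5355, -3.5355, 2.0000)
after link 3: o_3 = (6.4680, -2.2507, 6.3301)
after link 4: o_4 = (4.9244, -1.8371, 9.5622)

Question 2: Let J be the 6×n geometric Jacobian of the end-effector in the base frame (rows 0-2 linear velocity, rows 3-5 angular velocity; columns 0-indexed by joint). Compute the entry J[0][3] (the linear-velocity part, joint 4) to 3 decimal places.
-0.837

prismatic axis z_3 = (-0.8365,0.2241,0.5000)
J_v[:, 3] = z_3; J_ω[:, 3] = (0,0,0)
entry J[0][3] = -0.8365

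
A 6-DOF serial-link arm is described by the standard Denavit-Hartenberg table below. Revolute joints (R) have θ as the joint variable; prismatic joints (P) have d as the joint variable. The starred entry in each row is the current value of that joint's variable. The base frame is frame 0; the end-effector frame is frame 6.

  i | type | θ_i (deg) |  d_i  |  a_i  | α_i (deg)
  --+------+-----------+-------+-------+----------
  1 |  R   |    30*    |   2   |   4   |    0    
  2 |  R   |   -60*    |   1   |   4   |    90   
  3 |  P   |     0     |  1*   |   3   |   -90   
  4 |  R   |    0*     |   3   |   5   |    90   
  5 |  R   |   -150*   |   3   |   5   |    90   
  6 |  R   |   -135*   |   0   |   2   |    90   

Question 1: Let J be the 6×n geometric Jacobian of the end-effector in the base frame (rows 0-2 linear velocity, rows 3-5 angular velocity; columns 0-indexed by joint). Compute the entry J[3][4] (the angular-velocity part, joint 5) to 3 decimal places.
-0.500

axis z_4 = (-0.5000,-0.8660,0.0000); lever o_n−o_4 = (-3.4822,0.1794,-1.7929)
cross product → J_v[:, 4] = (1.5527,-0.8964,-3.1054)
J_ω[:, 4] = z_4
entry J[3][4] = -0.5000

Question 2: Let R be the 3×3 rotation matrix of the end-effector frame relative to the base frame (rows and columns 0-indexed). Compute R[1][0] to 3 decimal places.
0.306

End-effector x-axis (col 0 of R) = (0.8839,0.3062,0.3536)
R[1][0] = 0.3062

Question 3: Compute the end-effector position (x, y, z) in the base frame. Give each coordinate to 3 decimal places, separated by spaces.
after link 1: o_1 = (3.4641, 2.0000, 2.0000)
after link 2: o_2 = (6.9282, -0.0000, 3.0000)
after link 3: o_3 = (9.0263, -2.3660, 3.0000)
after link 4: o_4 = (13.3564, -4.8660, 6.0000)
after link 5: o_5 = (8.1064, -5.2990, 3.5000)
after link 6: o_6 = (9.8742, -4.6867, 4.2071)

9.874 -4.687 4.207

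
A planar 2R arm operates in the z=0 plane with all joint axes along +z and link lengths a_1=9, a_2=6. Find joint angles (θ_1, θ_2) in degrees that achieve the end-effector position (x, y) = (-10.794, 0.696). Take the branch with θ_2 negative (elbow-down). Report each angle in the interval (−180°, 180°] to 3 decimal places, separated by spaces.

cos θ_2 = (116.9949−9²−6²)/(2·9·6) = -0.0000; θ_2 = -90.0027° (elbow-down)
β = atan2(0.6960,-10.7940) = 176.3107°; ψ = atan2(-6.0000,8.9997) = -33.6909°
θ_1 = β − ψ = 210.0016°

-149.998 -90.003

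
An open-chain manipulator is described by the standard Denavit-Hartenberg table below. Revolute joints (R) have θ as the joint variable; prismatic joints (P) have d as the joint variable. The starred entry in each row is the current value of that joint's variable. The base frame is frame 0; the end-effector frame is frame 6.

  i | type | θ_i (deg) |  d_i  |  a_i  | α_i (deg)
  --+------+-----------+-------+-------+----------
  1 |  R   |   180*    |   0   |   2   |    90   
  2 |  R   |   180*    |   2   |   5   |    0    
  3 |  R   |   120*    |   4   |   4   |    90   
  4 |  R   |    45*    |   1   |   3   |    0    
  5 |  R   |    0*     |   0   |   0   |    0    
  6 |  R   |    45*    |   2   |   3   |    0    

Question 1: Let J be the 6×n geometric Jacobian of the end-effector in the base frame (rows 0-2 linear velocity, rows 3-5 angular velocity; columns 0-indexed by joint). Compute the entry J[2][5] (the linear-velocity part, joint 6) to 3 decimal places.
2.598

axis z_5 = (0.8660,-0.0000,-0.5000); lever o_n−o_5 = (1.7321,3.0000,-1.0000)
cross product → J_v[:, 5] = (1.5000,-0.0000,2.5981)
J_ω[:, 5] = z_5
entry J[2][5] = 2.5981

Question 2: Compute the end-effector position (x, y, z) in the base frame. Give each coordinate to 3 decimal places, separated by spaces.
2.537 11.121 -6.801

after link 1: o_1 = (-2.0000, 0.0000, 0.0000)
after link 2: o_2 = (3.0000, 2.0000, 0.0000)
after link 3: o_3 = (1.0000, 6.0000, -3.4641)
after link 4: o_4 = (0.8054, 8.1213, -5.8012)
after link 5: o_5 = (0.8054, 8.1213, -5.8012)
after link 6: o_6 = (2.5374, 11.1213, -6.8012)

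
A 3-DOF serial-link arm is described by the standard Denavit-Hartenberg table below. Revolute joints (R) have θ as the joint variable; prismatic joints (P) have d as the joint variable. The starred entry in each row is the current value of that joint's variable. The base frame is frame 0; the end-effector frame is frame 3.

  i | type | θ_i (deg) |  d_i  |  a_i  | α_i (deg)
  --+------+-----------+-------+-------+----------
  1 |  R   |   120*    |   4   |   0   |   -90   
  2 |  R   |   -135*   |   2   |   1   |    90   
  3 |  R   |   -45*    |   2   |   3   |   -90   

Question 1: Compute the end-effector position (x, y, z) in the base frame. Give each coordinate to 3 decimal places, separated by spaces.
1.916 -3.075 4.793

after link 1: o_1 = (0.0000, 0.0000, 4.0000)
after link 2: o_2 = (-1.3785, -1.6124, 4.7071)
after link 3: o_3 = (1.9157, -3.0755, 4.7929)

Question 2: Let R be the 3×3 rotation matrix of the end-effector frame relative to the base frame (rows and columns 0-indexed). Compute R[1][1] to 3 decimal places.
0.612

End-effector y-axis (col 1 of R) = (-0.3536,0.6124,0.7071)
R[1][1] = 0.6124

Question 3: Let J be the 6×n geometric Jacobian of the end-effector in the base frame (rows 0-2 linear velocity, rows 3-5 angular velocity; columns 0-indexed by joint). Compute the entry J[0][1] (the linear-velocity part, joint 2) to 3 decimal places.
-0.396

axis z_1 = (-0.8660,-0.5000,0.0000); lever o_n−o_1 = (1.9157,-3.0755,0.7929)
cross product → J_v[:, 1] = (-0.3964,0.6867,3.6213)
J_ω[:, 1] = z_1
entry J[0][1] = -0.3964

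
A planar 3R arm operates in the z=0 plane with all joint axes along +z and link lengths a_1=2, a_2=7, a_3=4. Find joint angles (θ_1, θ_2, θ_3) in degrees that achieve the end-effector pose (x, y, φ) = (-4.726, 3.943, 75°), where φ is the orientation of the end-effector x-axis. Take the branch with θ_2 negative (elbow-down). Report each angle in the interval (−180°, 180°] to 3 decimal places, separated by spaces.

wrist centre = target − a_3·(cos φ, sin φ) = (-5.7613, 0.0793)
cos θ_2 = (33.1986−2²−7²)/(2·2·7) = -0.7072; θ_2 = -135.0070° (elbow-down)
β = atan2(0.0793,-5.7613) = 179.2114°; ψ = atan2(-4.9491,-2.9504) = -120.8006°
θ_1 = β − ψ = 300.0121°
θ_3 = φ − θ_1 − θ_2 = -90.0051° (wrapped to (-180°,180°])

-59.988 -135.007 -90.005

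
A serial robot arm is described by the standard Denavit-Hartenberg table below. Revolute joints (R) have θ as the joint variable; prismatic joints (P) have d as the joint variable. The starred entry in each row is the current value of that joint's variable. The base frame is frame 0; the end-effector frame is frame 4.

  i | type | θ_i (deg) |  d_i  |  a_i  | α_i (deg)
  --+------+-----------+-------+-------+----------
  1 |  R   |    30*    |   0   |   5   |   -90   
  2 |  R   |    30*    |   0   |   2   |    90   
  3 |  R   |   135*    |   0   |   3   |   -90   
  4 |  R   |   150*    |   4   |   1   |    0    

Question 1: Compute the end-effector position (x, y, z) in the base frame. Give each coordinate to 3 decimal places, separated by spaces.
after link 1: o_1 = (4.3301, 2.5000, 0.0000)
after link 2: o_2 = (5.8301, 3.3660, -1.0000)
after link 3: o_3 = (3.1785, 4.2846, 0.0607)
after link 4: o_4 = (3.0203, 0.2202, 0.7357)

3.020 0.220 0.736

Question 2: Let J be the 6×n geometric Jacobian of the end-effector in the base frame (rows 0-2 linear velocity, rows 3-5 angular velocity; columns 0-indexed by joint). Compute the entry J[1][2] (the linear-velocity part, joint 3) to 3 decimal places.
axis z_2 = (0.4330,0.2500,0.8660); lever o_n−o_2 = (-2.8098,-3.1458,1.7357)
cross product → J_v[:, 2] = (3.1583,-3.1849,-0.6597)
J_ω[:, 2] = z_2
entry J[1][2] = -3.1849

-3.185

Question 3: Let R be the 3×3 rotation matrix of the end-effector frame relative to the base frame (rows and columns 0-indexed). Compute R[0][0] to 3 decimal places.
0.549

End-effector x-axis (col 0 of R) = (0.5490,-0.3902,-0.7392)
R[0][0] = 0.5490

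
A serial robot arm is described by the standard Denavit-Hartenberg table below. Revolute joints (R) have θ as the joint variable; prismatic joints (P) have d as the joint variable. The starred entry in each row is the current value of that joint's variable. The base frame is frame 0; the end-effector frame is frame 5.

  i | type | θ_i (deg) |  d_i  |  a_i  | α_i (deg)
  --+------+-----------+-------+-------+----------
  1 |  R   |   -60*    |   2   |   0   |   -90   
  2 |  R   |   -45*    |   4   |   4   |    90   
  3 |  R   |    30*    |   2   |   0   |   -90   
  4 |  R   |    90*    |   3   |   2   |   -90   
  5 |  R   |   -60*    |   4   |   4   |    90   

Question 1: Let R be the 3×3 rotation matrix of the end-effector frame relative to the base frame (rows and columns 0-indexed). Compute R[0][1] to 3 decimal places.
End-effector y-axis (col 1 of R) = (-0.7392,0.2803,-0.6124)
R[0][1] = -0.7392

-0.739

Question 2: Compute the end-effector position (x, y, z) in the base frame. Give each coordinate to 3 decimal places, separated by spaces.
after link 1: o_1 = (0.0000, 0.0000, 2.0000)
after link 2: o_2 = (4.8783, -0.4495, 4.8284)
after link 3: o_3 = (4.1712, 0.7753, 6.2426)
after link 4: o_4 = (6.5980, 1.7681, 3.7678)
after link 5: o_5 = (6.3340, 4.2253, -1.3207)

6.334 4.225 -1.321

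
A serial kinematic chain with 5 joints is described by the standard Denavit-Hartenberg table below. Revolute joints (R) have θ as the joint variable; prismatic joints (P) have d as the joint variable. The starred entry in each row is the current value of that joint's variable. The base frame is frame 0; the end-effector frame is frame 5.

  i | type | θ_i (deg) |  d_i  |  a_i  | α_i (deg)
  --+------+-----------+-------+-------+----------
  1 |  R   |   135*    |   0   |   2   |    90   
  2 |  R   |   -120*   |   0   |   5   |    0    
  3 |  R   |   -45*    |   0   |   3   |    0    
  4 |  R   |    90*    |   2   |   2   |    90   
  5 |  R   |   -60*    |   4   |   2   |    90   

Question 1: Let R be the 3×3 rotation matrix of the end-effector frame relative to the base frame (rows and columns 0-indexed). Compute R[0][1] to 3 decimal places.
0.683

End-effector y-axis (col 1 of R) = (0.6830,-0.6830,-0.2588)
R[0][1] = 0.6830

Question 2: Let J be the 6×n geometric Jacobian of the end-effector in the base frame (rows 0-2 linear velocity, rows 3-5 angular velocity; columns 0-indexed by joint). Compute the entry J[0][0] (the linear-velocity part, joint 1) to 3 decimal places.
4.396

axis z_0 = ẑ; lever o_n−o_0 = (4.7751,-4.3961,-9.0396)
cross product → J_v[:, 0] = (4.3961,4.7751,-0.0000)
J_ω[:, 0] = z_0
entry J[0][0] = 4.3961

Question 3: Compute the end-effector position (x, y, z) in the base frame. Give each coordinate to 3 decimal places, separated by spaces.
4.775 -4.396 -9.040

after link 1: o_1 = (-1.4142, 1.4142, 0.0000)
after link 2: o_2 = (0.3536, -0.3536, -4.3301)
after link 3: o_3 = (2.4026, -2.4026, -5.1066)
after link 4: o_4 = (3.4508, -0.6224, -7.0384)
after link 5: o_5 = (4.7751, -4.3961, -9.0396)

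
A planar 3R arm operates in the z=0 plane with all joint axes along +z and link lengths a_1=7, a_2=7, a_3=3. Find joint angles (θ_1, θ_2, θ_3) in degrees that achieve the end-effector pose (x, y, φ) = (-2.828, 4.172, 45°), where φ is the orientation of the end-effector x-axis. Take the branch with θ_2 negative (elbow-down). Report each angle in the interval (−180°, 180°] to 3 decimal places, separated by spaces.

-135.005 -135.002 -44.993

wrist centre = target − a_3·(cos φ, sin φ) = (-4.9493, 2.0507)
cos θ_2 = (28.7011−7²−7²)/(2·7·7) = -0.7071; θ_2 = -135.0020° (elbow-down)
β = atan2(2.0507,-4.9493) = 157.4940°; ψ = atan2(-4.9496,2.0501) = -67.5010°
θ_1 = β − ψ = 224.9951°
θ_3 = φ − θ_1 − θ_2 = -44.9930° (wrapped to (-180°,180°])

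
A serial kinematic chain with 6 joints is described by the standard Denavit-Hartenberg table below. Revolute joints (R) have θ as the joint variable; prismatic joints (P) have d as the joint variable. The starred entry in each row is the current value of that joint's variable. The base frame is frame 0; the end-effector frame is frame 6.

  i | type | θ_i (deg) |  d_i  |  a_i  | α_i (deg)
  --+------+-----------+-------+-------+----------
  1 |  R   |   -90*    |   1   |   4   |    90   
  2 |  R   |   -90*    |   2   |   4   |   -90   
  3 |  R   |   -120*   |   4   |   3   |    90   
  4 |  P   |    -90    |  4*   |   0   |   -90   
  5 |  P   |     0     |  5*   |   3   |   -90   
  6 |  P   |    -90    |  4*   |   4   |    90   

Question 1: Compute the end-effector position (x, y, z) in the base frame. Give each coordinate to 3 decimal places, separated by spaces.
-12.392 -5.000 3.000

after link 1: o_1 = (0.0000, -4.0000, 1.0000)
after link 2: o_2 = (-2.0000, -4.0000, -3.0000)
after link 3: o_3 = (-4.5981, -8.0000, -1.5000)
after link 4: o_4 = (-2.5981, -8.0000, 1.9641)
after link 5: o_5 = (-6.9282, -5.0000, 4.4641)
after link 6: o_6 = (-12.3923, -5.0000, 3.0000)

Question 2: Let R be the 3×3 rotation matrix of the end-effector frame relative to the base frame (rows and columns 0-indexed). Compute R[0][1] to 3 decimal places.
End-effector y-axis (col 1 of R) = (-0.5000,0.0000,-0.8660)
R[0][1] = -0.5000

-0.500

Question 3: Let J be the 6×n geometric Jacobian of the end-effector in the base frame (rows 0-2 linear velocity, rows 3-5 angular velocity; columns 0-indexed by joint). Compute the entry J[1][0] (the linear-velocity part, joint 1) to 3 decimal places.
-12.392

axis z_0 = ẑ; lever o_n−o_0 = (-12.3923,-5.0000,3.0000)
cross product → J_v[:, 0] = (5.0000,-12.3923,0.0000)
J_ω[:, 0] = z_0
entry J[1][0] = -12.3923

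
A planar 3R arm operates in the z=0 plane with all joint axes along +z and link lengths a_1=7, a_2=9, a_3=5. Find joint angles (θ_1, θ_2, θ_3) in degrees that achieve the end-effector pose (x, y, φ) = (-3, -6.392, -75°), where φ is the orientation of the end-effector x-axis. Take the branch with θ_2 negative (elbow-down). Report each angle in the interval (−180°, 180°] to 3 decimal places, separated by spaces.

wrist centre = target − a_3·(cos φ, sin φ) = (-4.2941, -1.5624)
cos θ_2 = (20.8803−7²−9²)/(2·7·9) = -0.8660; θ_2 = -150.0005° (elbow-down)
β = atan2(-1.5624,-4.2941) = -160.0065°; ψ = atan2(-4.4999,-0.7943) = -100.0100°
θ_1 = β − ψ = -59.9965°
θ_3 = φ − θ_1 − θ_2 = 134.9970° (wrapped to (-180°,180°])

-59.997 -150.000 134.997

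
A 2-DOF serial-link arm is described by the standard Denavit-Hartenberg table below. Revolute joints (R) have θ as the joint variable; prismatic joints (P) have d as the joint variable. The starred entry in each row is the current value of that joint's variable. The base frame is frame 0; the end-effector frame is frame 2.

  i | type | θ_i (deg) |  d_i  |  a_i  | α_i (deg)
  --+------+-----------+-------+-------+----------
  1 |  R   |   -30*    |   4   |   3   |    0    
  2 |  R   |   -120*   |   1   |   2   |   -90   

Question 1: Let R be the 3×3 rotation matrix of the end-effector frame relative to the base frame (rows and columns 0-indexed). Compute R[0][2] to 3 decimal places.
End-effector z-axis (col 2 of R) = (0.5000,-0.8660,0.0000)
R[0][2] = 0.5000

0.500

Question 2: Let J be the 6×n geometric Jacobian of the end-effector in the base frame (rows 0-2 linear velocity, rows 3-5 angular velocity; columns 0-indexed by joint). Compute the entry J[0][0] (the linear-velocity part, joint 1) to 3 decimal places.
axis z_0 = ẑ; lever o_n−o_0 = (0.8660,-2.5000,5.0000)
cross product → J_v[:, 0] = (2.5000,0.8660,-0.0000)
J_ω[:, 0] = z_0
entry J[0][0] = 2.5000

2.500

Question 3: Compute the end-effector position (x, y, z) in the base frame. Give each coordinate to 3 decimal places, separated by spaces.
after link 1: o_1 = (2.5981, -1.5000, 4.0000)
after link 2: o_2 = (0.8660, -2.5000, 5.0000)

0.866 -2.500 5.000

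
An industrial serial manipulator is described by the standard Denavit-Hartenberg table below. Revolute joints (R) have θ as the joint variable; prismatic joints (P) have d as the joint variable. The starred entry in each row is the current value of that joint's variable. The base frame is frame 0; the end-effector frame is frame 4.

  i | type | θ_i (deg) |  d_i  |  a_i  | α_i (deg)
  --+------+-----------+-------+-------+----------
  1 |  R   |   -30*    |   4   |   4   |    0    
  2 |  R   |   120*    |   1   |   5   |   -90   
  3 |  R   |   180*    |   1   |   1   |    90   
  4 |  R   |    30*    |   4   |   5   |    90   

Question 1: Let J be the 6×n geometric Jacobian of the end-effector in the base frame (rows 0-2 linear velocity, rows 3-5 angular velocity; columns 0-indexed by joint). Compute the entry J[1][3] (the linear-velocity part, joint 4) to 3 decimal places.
axis z_3 = (-0.0000,0.0000,-1.0000); lever o_n−o_3 = (-2.5000,-4.3301,-4.0000)
cross product → J_v[:, 3] = (-4.3301,2.5000,0.0000)
J_ω[:, 3] = z_3
entry J[1][3] = 2.5000

2.500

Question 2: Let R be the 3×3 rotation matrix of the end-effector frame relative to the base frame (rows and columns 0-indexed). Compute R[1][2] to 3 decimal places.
End-effector z-axis (col 2 of R) = (0.8660,-0.5000,-0.0000)
R[1][2] = -0.5000

-0.500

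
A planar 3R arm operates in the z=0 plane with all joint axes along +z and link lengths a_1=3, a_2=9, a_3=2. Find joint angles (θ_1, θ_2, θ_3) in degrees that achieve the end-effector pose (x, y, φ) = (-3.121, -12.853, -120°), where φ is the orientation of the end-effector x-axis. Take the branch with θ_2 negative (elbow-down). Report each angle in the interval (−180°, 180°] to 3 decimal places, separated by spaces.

-66.586 -45.014 -8.400

wrist centre = target − a_3·(cos φ, sin φ) = (-2.1210, -11.1209)
cos θ_2 = (128.1742−3²−9²)/(2·3·9) = 0.7069; θ_2 = -45.0144° (elbow-down)
β = atan2(-11.1209,-2.1210) = -100.7978°; ψ = atan2(-6.3656,9.3624) = -34.2122°
θ_1 = β − ψ = -66.5857°
θ_3 = φ − θ_1 − θ_2 = -8.3999° (wrapped to (-180°,180°])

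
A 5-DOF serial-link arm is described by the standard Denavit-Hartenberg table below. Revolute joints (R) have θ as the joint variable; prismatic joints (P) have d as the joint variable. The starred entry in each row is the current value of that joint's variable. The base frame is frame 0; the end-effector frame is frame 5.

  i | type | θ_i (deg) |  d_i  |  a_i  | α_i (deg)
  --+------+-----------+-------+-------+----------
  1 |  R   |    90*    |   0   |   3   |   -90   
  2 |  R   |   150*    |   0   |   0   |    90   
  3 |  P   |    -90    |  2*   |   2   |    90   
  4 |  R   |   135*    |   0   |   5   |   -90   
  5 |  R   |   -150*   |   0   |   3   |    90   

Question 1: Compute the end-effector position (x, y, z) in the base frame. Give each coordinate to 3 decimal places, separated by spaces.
after link 1: o_1 = (0.0000, 3.0000, 0.0000)
after link 2: o_2 = (0.0000, 3.0000, 0.0000)
after link 3: o_3 = (2.0000, 4.0000, -1.7321)
after link 4: o_4 = (-1.5355, 5.7678, -4.7939)
after link 5: o_5 = (0.3016, 6.1482, -2.4529)

0.302 6.148 -2.453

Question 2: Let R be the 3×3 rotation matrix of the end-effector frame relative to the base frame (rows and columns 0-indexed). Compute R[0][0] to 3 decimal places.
End-effector x-axis (col 0 of R) = (0.6124,0.1268,0.7803)
R[0][0] = 0.6124

0.612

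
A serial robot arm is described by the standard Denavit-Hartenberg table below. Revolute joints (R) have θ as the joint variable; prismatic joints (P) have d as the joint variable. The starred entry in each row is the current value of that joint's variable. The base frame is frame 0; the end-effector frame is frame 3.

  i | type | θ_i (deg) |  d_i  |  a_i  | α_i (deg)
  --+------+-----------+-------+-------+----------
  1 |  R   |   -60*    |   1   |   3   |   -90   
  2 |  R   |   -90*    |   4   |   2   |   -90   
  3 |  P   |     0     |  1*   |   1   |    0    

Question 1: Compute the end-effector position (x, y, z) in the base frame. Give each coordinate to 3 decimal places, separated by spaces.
after link 1: o_1 = (1.5000, -2.5981, 1.0000)
after link 2: o_2 = (4.9641, -0.5981, 3.0000)
after link 3: o_3 = (5.4641, -1.4641, 4.0000)

5.464 -1.464 4.000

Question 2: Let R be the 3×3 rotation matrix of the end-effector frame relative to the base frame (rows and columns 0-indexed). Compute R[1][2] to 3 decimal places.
End-effector z-axis (col 2 of R) = (0.5000,-0.8660,-0.0000)
R[1][2] = -0.8660

-0.866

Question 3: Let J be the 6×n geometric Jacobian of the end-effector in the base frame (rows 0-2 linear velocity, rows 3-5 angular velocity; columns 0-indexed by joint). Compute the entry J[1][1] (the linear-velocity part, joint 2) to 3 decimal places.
-2.598

axis z_1 = (0.8660,0.5000,0.0000); lever o_n−o_1 = (3.9641,1.1340,3.0000)
cross product → J_v[:, 1] = (1.5000,-2.5981,-1.0000)
J_ω[:, 1] = z_1
entry J[1][1] = -2.5981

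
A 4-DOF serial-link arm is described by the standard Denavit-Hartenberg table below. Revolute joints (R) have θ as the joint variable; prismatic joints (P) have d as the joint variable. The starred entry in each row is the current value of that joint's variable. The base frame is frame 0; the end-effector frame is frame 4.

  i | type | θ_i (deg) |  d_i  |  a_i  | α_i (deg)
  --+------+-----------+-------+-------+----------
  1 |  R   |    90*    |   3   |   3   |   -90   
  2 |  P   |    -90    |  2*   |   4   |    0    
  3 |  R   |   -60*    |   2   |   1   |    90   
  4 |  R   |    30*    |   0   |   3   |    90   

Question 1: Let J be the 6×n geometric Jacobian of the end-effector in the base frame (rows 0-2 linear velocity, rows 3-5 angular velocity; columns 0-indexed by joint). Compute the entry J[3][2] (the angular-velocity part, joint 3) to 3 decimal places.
axis z_2 = (-1.0000,0.0000,0.0000); lever o_n−o_2 = (-3.5000,-3.1160,1.7990)
cross product → J_v[:, 2] = (0.0000,1.7990,3.1160)
J_ω[:, 2] = z_2
entry J[3][2] = -1.0000

-1.000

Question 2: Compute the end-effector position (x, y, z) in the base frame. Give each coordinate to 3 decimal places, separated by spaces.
-5.500 -0.116 8.799

after link 1: o_1 = (0.0000, 3.0000, 3.0000)
after link 2: o_2 = (-2.0000, 3.0000, 7.0000)
after link 3: o_3 = (-4.0000, 2.1340, 7.5000)
after link 4: o_4 = (-5.5000, -0.1160, 8.7990)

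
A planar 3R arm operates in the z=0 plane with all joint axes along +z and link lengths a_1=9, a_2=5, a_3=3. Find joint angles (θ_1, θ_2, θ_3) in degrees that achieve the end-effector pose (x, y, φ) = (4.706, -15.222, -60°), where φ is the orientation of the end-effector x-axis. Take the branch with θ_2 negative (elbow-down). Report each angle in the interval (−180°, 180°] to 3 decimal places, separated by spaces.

wrist centre = target − a_3·(cos φ, sin φ) = (3.2060, -12.6239)
cos θ_2 = (169.6419−9²−5²)/(2·9·5) = 0.7071; θ_2 = -44.9979° (elbow-down)
β = atan2(-12.6239,3.2060) = -75.7503°; ψ = atan2(-3.5354,12.5357) = -15.7499°
θ_1 = β − ψ = -60.0004°
θ_3 = φ − θ_1 − θ_2 = 44.9983° (wrapped to (-180°,180°])

-60.000 -44.998 44.998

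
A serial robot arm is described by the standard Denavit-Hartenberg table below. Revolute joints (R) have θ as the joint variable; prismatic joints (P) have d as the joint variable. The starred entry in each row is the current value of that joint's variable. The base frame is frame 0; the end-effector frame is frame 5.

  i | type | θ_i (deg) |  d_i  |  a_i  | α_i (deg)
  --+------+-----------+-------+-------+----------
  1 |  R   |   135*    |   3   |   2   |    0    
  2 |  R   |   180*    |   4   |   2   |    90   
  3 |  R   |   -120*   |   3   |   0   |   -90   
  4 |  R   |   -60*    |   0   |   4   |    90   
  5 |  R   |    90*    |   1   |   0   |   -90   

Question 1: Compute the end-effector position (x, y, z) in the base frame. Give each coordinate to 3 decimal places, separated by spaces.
-5.325 -4.523 6.018

after link 1: o_1 = (-1.4142, 1.4142, 3.0000)
after link 2: o_2 = (-0.0000, -0.0000, 7.0000)
after link 3: o_3 = (-2.1213, -2.1213, 7.0000)
after link 4: o_4 = (-5.2779, -3.8637, 5.2679)
after link 5: o_5 = (-5.3253, -4.5234, 6.0179)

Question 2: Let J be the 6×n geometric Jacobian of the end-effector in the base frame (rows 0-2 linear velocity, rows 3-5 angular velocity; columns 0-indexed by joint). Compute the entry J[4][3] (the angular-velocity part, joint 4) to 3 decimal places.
-0.612

axis z_3 = (0.6124,-0.6124,-0.5000); lever o_n−o_3 = (-3.2040,-2.4021,-0.9821)
cross product → J_v[:, 3] = (-0.5997,2.2034,-3.4330)
J_ω[:, 3] = z_3
entry J[4][3] = -0.6124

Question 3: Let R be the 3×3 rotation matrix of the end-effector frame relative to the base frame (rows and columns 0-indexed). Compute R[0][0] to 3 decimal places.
End-effector x-axis (col 0 of R) = (0.6124,-0.6124,-0.5000)
R[0][0] = 0.6124

0.612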